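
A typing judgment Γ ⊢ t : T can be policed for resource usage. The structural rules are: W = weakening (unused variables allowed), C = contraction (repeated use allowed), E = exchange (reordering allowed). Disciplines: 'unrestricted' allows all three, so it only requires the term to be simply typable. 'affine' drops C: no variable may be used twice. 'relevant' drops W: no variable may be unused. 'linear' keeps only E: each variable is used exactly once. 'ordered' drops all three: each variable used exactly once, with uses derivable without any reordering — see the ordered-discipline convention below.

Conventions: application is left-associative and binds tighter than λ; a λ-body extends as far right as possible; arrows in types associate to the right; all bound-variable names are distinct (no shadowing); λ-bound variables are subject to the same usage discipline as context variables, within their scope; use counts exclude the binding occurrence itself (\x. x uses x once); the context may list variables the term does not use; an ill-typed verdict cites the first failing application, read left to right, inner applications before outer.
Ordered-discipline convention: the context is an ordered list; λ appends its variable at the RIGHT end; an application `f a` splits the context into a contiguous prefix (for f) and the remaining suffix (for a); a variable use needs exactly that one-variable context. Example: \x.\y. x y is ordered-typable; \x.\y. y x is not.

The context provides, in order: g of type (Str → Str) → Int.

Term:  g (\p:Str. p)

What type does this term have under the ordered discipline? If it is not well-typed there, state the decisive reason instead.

term : Int
counts: g=1; p (λ-bound)=1
order of uses: g, p
typing: the term checks, with type Int
across the five disciplines: ordered ✓ · linear ✓ · affine ✓ · relevant ✓ · unrestricted ✓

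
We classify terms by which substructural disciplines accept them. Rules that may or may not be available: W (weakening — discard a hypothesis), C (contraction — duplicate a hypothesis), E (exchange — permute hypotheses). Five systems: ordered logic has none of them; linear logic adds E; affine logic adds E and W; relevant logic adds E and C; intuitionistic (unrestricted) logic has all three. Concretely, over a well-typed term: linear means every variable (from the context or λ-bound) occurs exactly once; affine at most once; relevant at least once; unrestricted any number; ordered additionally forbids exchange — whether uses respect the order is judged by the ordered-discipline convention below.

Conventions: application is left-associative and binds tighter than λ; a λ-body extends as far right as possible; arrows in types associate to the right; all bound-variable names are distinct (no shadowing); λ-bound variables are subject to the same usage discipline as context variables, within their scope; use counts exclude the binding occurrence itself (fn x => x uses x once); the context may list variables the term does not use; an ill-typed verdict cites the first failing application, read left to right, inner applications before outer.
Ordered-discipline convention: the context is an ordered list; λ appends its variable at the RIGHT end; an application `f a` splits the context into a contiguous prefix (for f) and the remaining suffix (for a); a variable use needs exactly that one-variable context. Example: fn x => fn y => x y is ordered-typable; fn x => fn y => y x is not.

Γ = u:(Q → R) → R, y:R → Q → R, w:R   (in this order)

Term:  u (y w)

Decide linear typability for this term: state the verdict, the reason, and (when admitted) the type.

yes — u, y, w: one use apiece; term : R
usage: u ×1, y ×1, w ×1
uses in reading order: u, y, w
typing: well-typed at R
summary: ordered ✓, linear ✓, affine ✓, relevant ✓, unrestricted ✓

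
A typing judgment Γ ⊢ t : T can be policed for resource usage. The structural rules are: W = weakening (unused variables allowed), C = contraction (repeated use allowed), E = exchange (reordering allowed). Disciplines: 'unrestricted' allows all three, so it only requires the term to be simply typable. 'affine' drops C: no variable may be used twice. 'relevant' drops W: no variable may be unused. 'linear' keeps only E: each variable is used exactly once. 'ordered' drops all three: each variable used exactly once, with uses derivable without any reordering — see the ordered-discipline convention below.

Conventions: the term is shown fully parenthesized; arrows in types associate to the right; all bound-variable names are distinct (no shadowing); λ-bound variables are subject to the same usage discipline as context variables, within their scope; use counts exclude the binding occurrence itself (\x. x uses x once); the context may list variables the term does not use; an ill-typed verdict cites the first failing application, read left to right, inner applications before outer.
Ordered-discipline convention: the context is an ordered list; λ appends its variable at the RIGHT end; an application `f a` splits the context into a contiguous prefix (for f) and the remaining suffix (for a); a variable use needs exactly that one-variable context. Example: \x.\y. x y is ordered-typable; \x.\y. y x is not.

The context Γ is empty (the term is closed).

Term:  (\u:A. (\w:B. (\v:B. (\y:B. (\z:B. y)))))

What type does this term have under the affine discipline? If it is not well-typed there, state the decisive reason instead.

term : A -> B -> B -> B -> B -> B
use counts: u (bound): 0×, w (bound): 0×, v (bound): 0×, y (bound): 1×, z (bound): 0×
left-to-right use order: y
typing: well-typed at A -> B -> B -> B -> B -> B
per-discipline verdicts: ordered ✗ | linear ✗ | affine ✓ | relevant ✗ | unrestricted ✓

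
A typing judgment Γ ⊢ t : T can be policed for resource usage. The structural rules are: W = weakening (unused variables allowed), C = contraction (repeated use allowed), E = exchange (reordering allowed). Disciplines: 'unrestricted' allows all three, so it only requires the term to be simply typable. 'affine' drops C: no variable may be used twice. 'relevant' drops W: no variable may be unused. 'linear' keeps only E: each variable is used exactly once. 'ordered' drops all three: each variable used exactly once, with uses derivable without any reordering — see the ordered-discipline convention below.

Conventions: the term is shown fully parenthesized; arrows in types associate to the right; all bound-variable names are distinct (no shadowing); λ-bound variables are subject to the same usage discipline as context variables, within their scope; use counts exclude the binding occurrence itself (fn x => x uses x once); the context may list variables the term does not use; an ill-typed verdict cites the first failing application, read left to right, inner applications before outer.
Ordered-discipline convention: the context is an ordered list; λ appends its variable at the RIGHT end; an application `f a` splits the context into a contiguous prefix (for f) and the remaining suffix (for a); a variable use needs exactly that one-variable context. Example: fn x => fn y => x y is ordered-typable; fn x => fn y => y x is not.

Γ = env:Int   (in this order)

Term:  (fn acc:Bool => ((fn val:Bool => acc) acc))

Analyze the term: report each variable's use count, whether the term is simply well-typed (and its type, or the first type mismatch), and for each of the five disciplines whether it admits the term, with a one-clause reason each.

variable uses: env: 0×; acc (bound): 2×; val (bound): 0×
use order (left to right): acc, acc
typing: the term checks, with type Bool -> Bool
ordered: ✗ — uses contraction: acc ×2; unused: env, val — weakening required
linear: ✗ — uses contraction: acc ×2; unused: env, val — weakening required
affine: ✗ — uses contraction: acc ×2
relevant: ✗ — unused: env, val — weakening required
unrestricted: ✓ — simply typable at Bool -> Bool; W, C, E all held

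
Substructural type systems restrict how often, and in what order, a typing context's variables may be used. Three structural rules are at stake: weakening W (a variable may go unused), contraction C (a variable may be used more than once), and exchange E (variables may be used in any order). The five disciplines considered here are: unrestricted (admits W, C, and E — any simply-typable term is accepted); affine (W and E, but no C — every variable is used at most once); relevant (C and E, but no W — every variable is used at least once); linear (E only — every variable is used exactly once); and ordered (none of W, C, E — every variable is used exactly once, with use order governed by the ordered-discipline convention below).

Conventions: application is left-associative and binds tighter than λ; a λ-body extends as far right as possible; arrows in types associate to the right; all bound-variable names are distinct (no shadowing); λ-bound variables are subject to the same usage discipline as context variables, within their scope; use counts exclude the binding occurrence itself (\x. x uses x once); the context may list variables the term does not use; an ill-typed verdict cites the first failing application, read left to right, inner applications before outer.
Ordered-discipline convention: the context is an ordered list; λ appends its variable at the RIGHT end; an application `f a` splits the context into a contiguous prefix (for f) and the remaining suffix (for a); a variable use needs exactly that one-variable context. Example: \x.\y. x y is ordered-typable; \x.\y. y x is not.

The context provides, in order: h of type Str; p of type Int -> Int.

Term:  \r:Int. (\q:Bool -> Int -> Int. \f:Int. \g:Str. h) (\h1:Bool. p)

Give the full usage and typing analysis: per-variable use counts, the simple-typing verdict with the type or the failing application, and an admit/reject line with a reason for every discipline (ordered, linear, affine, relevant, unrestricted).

use counts: h ×1; p ×1; r (bound) ×0; q (bound) ×0; f (bound) ×0; g (bound) ×0; h1 (bound) ×0
order of uses: h, p
typing: ✓ — Int -> Int -> Str -> Str
ordered: ✗, needs weakening: r, q, f, g, h1 unused
linear: ✗, needs weakening: r, q, f, g, h1 unused
affine: ✓, h, p, r, q, f, g, h1: no repeats, contraction unneeded
relevant: ✗, needs weakening: r, q, f, g, h1 unused
unrestricted: ✓, type-checks (Int -> Int -> Str -> Str) and nothing is barred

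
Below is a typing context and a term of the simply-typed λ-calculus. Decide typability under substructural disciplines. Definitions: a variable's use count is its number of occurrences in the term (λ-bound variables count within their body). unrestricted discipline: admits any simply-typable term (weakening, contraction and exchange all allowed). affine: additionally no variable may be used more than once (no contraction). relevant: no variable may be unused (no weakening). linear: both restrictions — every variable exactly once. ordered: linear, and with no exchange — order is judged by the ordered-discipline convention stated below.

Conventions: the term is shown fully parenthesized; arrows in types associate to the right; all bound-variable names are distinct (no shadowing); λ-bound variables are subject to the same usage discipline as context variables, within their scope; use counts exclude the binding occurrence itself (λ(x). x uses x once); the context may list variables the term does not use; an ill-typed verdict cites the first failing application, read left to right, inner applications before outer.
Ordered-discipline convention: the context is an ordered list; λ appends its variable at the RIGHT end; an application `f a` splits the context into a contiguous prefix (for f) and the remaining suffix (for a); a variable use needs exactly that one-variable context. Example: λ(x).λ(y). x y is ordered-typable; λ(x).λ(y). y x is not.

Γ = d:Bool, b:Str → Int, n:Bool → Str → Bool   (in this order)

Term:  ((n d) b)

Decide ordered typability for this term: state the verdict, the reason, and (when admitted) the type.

no — the type mismatch rejects it
variable uses: d ×1; b ×1; n ×1
order of uses: n, d, b
typing: ill-typed: a function awaiting Str gets Str → Int
across the five disciplines: ordered ✗ · linear ✗ · affine ✗ · relevant ✗ · unrestricted ✗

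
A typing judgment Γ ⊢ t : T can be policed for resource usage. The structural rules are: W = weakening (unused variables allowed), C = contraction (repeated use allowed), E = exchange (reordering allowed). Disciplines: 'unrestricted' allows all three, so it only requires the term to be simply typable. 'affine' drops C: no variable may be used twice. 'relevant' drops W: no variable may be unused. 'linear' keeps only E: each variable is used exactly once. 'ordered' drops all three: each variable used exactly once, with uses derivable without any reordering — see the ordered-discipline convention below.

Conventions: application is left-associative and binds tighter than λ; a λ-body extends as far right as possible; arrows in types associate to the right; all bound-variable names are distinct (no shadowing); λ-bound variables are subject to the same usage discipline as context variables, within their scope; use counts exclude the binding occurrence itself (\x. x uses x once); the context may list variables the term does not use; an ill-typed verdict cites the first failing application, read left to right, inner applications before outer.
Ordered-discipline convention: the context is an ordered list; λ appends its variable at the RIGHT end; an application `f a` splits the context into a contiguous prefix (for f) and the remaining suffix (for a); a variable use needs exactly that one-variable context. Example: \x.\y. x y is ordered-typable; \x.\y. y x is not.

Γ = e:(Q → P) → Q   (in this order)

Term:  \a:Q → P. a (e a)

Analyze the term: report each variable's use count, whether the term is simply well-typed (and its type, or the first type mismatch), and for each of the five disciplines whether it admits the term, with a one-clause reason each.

variable uses: e=1, a [bound]=2
use order (left to right): a, e, a
typing: well-typed — term : (Q → P) → P
ordered: ✗ — needs contraction — a ×2
linear: ✗ — needs contraction — a ×2
affine: ✗ — needs contraction — a ×2
relevant: ✓ — every one of e, a appears
unrestricted: ✓ — simply typable at (Q → P) → P; W, C, E all held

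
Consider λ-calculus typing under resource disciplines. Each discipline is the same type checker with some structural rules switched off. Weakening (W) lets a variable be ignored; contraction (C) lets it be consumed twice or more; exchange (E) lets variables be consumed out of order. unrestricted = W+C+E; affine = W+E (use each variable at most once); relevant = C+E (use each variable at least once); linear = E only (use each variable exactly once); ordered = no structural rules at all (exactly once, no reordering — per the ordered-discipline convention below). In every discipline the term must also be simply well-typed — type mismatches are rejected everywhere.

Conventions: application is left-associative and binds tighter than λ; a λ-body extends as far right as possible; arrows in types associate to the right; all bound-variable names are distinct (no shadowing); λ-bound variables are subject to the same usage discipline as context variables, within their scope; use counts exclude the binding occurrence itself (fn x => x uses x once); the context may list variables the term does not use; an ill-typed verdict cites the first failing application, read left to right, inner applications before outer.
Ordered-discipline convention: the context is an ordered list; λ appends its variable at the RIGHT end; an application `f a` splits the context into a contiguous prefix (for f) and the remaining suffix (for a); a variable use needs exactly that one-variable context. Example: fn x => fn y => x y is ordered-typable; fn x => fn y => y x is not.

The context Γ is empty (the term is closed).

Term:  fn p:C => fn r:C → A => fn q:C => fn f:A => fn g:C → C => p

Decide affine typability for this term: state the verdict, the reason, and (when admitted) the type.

yes — p, r, q, f, g: no repeats, contraction unneeded; term : C → (C → A) → C → A → (C → C) → C
use counts: p (bound)=1, r (bound)=0, q (bound)=0, f (bound)=0, g (bound)=0
order of uses: p
typing: ✓ — C → (C → A) → C → A → (C → C) → C
all disciplines: ordered ✗ | linear ✗ | affine ✓ | relevant ✗ | unrestricted ✓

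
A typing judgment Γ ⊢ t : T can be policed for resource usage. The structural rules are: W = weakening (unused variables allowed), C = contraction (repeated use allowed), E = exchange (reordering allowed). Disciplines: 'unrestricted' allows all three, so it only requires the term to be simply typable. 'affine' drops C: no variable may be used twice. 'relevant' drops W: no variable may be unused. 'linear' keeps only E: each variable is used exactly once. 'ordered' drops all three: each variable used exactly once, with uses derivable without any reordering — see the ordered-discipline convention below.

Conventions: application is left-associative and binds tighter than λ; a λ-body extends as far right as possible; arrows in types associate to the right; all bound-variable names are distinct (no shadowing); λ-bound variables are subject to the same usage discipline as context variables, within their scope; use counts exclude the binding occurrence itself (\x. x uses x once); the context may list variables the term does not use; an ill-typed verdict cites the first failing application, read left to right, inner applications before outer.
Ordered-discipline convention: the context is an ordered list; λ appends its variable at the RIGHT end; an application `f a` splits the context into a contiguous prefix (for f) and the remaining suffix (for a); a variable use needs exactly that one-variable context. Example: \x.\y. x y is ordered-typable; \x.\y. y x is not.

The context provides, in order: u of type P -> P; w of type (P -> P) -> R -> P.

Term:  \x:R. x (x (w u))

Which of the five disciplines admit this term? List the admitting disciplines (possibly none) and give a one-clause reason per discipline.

admitting disciplines: none
variable uses: u=1, w=1, x (λ-bound)=2
use order (left to right): x, x, w, u
typing: ill-typed: can't apply a value of type R
ordered: ✗, fails simple typing
linear: ✗, a type mismatch blocks all five
affine: ✗, the type mismatch rejects it
relevant: ✗, not simply typable
unrestricted: ✗, fails simple typing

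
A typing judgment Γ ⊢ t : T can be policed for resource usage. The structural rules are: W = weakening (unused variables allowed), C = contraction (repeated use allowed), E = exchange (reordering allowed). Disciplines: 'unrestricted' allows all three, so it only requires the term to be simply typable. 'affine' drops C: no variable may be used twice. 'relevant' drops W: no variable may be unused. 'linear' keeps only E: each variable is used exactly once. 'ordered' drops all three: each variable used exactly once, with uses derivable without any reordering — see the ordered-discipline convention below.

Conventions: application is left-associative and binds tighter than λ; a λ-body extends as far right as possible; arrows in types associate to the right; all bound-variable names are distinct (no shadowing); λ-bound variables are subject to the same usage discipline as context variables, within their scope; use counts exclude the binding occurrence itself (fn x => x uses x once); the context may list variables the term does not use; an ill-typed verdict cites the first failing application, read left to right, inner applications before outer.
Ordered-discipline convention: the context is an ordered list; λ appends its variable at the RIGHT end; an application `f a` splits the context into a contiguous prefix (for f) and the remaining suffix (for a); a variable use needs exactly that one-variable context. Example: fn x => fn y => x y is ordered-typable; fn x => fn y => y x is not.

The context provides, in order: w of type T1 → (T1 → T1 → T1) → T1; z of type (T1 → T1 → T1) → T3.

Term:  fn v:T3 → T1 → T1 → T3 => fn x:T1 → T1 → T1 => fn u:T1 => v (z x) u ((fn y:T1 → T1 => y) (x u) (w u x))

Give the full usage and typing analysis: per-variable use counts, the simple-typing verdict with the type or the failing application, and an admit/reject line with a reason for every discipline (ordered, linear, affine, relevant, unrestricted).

usage: w=1; z=1; v (bound)=1; x (bound)=3; u (bound)=3; y (bound)=1
left-to-right use order: v, z, x, u, y, x, u, w, u, x
typing: well-typed at (T3 → T1 → T1 → T3) → (T1 → T1 → T1) → T1 → T3
ordered ✗ (uses contraction: x ×3, u ×3)
linear ✗ (uses contraction: x ×3, u ×3)
affine ✗ (uses contraction: x ×3, u ×3)
relevant ✓ (every one of w, z, v, x, u, y appears)
unrestricted ✓ (well-typed at (T3 → T1 → T1 → T3) → (T1 → T1 → T1) → T1 → T3; no restrictions here)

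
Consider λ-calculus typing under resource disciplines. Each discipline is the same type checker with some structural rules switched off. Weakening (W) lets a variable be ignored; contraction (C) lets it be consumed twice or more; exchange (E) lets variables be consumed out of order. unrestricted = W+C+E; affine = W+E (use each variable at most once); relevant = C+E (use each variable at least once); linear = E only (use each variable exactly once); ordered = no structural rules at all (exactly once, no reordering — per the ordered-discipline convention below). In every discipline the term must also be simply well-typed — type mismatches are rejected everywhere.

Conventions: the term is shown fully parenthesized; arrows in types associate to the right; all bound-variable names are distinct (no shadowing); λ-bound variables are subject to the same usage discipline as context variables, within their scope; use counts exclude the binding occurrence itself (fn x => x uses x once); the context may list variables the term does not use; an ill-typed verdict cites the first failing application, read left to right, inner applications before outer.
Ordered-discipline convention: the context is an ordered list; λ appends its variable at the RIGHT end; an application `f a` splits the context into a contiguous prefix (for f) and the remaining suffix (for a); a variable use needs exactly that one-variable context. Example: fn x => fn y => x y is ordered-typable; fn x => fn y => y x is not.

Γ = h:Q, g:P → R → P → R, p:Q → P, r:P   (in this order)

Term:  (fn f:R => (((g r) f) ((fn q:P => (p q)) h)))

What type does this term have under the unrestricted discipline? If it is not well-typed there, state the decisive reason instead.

not well-typed under unrestricted — fails simple typing
counts: h: 1; g: 1; p: 1; r: 1; f (λ-bound): 1; q (λ-bound): 1
uses in reading order: g, r, f, p, q, h
typing: ill-typed: an argument P mismatches the expected Q
all disciplines: ordered ✗ | linear ✗ | affine ✗ | relevant ✗ | unrestricted ✗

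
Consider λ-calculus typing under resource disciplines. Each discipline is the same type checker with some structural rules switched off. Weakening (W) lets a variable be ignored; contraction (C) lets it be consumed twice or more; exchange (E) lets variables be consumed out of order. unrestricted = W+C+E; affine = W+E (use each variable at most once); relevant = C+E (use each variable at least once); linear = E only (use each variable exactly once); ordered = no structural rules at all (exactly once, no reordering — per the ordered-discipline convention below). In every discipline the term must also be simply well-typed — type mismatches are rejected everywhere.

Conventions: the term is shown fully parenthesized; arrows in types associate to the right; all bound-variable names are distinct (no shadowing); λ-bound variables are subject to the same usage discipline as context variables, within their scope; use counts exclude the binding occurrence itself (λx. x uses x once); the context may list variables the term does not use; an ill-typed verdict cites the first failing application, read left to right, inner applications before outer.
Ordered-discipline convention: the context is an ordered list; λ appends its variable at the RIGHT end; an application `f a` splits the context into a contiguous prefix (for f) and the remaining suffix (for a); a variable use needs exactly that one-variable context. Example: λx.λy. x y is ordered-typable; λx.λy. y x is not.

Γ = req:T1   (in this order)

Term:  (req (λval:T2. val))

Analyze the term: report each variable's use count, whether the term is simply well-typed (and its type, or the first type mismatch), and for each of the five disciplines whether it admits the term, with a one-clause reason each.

use counts: req=1; val (λ-bound)=1
uses in reading order: req, val
typing: ill-typed: can't apply a value of type T1
ordered: ✗, fails simple typing
linear: ✗, a type mismatch blocks all five
affine: ✗, the type mismatch rejects it
relevant: ✗, not simply typable
unrestricted: ✗, fails simple typing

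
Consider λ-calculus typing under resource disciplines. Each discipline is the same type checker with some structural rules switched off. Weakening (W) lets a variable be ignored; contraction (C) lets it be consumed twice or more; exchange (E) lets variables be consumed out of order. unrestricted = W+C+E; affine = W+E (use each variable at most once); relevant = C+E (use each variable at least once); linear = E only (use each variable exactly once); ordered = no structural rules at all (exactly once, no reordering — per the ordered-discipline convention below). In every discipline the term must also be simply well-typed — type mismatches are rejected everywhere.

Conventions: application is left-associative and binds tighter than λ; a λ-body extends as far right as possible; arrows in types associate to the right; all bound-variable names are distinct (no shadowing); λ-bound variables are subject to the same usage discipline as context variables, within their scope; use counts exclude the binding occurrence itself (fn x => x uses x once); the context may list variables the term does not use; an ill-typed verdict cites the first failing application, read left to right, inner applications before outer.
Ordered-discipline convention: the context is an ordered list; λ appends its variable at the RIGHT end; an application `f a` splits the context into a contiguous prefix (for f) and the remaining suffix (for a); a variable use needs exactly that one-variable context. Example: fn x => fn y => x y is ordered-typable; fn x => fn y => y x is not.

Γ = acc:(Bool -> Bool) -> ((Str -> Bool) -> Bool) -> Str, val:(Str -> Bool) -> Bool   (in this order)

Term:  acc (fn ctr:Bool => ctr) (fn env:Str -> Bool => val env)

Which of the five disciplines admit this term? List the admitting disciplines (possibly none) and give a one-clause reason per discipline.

admitted by: ordered, linear, affine, relevant, unrestricted
use counts: acc=1, val=1, ctr [bound]=1, env [bound]=1
use order (left to right): acc, ctr, val, env
typing: ✓ — Str
ordered: ✓ — acc, val, ctr, env: once each, no exchange needed
linear: ✓ — each of acc, val, ctr, env used exactly once
affine: ✓ — at most one use each (acc, val, ctr, env)
relevant: ✓ — none of acc, val, ctr, env goes unused
unrestricted: ✓ — well-typed at Str; no restrictions here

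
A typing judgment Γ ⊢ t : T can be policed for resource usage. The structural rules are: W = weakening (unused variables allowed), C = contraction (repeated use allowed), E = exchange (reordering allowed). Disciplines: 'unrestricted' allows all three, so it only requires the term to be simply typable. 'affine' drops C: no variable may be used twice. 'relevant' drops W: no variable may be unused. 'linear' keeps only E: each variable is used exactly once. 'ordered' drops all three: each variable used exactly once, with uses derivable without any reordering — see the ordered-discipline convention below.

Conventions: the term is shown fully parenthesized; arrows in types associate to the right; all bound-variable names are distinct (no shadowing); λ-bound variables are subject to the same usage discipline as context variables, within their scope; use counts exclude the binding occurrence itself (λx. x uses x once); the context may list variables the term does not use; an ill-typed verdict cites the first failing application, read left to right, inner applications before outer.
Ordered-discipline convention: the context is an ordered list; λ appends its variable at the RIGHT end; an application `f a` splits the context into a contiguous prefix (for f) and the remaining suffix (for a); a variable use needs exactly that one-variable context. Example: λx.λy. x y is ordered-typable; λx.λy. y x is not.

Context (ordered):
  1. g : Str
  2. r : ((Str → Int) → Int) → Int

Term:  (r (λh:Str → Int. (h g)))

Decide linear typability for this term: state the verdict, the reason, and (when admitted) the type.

yes — single use per variable (g, r, h); term : Int
usage: g: 1×; r: 1×; h (λ-bound): 1×
use order (left to right): r, h, g
typing: the term checks, with type Int
per-discipline verdicts: ordered ✗, linear ✓, affine ✓, relevant ✓, unrestricted ✓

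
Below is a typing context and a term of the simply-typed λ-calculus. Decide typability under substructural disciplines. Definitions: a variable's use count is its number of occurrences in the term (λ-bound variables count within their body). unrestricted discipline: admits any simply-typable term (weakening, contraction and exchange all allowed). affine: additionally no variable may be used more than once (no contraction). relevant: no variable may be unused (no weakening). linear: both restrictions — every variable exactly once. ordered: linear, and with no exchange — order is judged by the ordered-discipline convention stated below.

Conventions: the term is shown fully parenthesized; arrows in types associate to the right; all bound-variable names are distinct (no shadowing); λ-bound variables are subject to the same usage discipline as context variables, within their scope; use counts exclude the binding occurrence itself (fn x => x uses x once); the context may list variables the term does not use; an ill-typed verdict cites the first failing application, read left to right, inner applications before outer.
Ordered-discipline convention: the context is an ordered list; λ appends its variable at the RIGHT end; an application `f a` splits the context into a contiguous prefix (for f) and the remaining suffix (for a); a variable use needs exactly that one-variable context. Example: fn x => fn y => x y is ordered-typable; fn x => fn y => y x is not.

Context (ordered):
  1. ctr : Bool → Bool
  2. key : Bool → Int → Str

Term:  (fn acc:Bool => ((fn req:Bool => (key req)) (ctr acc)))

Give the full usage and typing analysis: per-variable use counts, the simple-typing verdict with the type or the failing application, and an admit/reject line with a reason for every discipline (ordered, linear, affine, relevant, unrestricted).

usage: ctr: 1×, key: 1×, acc [bound]: 1×, req [bound]: 1×
order of uses: key, req, ctr, acc
typing: the term checks, with type Bool → Int → Str
ordered: ✗ — needs exchange: uses follow key, req, ctr, acc
linear: ✓ — single use per variable (ctr, key, acc, req)
affine: ✓ — ctr, key, acc, req: no repeats, contraction unneeded
relevant: ✓ — at least one use each (ctr, key, acc, req)
unrestricted: ✓ — type-checks (Bool → Int → Str) and nothing is barred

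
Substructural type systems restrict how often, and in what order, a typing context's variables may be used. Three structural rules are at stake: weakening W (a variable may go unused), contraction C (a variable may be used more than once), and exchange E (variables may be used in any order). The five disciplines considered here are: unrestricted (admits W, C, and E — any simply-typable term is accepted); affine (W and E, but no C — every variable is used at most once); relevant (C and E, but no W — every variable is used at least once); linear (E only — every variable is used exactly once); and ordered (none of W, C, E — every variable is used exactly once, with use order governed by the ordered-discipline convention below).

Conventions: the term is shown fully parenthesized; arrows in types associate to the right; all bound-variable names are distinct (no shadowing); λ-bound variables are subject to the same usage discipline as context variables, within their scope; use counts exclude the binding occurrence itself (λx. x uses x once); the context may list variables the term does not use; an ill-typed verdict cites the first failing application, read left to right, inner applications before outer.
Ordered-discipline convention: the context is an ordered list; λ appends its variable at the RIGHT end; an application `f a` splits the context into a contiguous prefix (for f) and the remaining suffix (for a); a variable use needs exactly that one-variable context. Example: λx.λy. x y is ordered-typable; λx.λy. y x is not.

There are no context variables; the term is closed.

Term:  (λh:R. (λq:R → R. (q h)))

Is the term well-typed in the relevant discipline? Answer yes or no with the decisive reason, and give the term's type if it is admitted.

yes — h, q: all used, weakening unneeded; term : R → (R → R) → R
usage: h (λ-bound): 1×; q (λ-bound): 1×
uses in reading order: q, h
typing: ✓ — R → (R → R) → R
per-discipline verdicts: ordered ✗ · linear ✓ · affine ✓ · relevant ✓ · unrestricted ✓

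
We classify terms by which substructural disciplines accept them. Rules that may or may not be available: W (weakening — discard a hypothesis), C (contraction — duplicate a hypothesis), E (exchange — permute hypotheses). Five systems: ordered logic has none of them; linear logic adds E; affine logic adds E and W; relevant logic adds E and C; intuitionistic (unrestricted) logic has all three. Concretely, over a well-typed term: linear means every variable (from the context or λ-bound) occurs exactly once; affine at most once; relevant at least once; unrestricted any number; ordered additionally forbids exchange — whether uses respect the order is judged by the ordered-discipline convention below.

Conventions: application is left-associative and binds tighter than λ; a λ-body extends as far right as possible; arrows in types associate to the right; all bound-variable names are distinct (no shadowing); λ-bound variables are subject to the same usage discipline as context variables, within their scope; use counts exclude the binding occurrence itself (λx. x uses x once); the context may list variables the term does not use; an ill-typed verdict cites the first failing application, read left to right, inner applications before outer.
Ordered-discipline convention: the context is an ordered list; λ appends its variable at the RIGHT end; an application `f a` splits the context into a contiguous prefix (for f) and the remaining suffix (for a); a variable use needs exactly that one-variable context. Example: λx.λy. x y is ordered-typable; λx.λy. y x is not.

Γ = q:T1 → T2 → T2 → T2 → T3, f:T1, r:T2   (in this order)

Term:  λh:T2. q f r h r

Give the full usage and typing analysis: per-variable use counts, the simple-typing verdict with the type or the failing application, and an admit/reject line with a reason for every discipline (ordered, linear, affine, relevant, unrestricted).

counts: q: 1×, f: 1×, r: 2×, h (bound): 1×
use order (left to right): q, f, r, h, r
typing: the term checks, with type T2 → T3
ordered: ✗, needs contraction — r ×2
linear: ✗, needs contraction — r ×2
affine: ✗, needs contraction — r ×2
relevant: ✓, q, f, r, h: all used, weakening unneeded
unrestricted: ✓, simply typable at T2 → T3; W, C, E all held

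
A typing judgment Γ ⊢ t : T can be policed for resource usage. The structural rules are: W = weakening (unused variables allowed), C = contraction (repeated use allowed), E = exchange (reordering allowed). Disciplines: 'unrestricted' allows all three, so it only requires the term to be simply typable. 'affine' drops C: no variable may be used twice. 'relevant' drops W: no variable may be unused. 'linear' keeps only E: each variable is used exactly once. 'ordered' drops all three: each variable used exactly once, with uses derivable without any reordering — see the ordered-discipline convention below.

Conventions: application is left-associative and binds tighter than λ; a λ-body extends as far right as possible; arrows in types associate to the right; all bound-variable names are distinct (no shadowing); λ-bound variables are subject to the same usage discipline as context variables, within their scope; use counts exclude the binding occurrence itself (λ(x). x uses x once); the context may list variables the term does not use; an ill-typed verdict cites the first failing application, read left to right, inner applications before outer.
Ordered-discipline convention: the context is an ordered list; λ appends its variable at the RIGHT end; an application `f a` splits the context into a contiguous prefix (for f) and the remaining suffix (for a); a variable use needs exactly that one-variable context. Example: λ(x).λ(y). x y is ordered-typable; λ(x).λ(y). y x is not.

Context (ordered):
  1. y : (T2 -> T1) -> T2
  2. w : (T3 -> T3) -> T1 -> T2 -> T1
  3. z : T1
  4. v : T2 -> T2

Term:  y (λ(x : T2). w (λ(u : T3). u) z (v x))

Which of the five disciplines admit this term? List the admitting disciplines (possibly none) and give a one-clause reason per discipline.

admitted by: ordered, linear, affine, relevant, unrestricted
variable uses: y ×1, w ×1, z ×1, v ×1, x [bound] ×1, u [bound] ×1
order of uses: y, w, u, z, v, x
typing: the term checks, with type T2
ordered ✓ (one use each (y, w, z, v, x, u); ordered split holds)
linear ✓ (y, w, z, v, x, u: one use apiece)
affine ✓ (y, w, z, v, x, u: no repeats, contraction unneeded)
relevant ✓ (every one of y, w, z, v, x, u appears)
unrestricted ✓ (type-checks (T2) and nothing is barred)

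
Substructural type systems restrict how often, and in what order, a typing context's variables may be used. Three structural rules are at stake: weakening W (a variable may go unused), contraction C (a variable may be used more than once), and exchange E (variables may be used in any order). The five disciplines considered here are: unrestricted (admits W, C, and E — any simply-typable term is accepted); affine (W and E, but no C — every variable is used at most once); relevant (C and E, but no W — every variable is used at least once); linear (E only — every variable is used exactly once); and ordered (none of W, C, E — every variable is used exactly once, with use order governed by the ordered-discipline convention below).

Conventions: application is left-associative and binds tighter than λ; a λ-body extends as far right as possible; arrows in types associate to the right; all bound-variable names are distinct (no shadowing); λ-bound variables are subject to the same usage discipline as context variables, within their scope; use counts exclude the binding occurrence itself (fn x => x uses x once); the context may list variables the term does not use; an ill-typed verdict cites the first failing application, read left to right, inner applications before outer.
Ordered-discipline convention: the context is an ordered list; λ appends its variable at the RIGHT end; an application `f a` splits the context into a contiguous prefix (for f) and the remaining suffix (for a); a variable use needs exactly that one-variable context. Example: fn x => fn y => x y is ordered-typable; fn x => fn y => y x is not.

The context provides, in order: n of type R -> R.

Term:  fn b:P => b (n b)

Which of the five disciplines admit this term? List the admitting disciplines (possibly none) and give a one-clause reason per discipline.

admitted by: none
use counts: n=1; b [bound]=2
use order (left to right): b, n, b
typing: ill-typed: argument of type P where R is required
ordered: ✗ — fails simple typing
linear: ✗ — a type mismatch blocks all five
affine: ✗ — the type mismatch rejects it
relevant: ✗ — not simply typable
unrestricted: ✗ — fails simple typing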